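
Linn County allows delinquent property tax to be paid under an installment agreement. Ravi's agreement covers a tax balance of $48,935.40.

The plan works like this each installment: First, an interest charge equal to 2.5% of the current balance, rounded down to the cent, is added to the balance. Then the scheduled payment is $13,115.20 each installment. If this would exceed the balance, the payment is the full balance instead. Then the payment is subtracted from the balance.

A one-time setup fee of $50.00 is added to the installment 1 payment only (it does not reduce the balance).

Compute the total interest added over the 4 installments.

$3,079.83

# | Opening | Interest | Payment | Fee | End bal
1 | $48,935.40 | $1,223.38 | $13,115.20 | $50.00 | $37,043.58
2 | $37,043.58 | $926.08 | $13,115.20 | — | $24,854.46
3 | $24,854.46 | $621.36 | $13,115.20 | — | $12,360.62
4 | $12,360.62 | $309.01 | $12,669.63 | — | $0.00
Total interest: $1,223.38 + $926.08 + $621.36 + $309.01 = $3,079.83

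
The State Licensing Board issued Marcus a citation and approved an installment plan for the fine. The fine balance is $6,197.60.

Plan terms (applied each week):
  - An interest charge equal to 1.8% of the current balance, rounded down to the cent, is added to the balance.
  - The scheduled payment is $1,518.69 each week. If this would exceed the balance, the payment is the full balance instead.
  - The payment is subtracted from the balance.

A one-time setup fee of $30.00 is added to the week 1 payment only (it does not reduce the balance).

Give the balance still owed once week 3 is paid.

Week 1: opening $6,197.60; interest $111.55 → $6,309.15; payment $1,518.69 (+ $30.00 fee); balance $4,790.46
Week 2: opening $4,790.46; interest $86.22 → $4,876.68; payment $1,518.69; balance $3,357.99
Week 3: opening $3,357.99; interest $60.44 → $3,418.43; payment $1,518.69; balance $1,899.74

$1,899.74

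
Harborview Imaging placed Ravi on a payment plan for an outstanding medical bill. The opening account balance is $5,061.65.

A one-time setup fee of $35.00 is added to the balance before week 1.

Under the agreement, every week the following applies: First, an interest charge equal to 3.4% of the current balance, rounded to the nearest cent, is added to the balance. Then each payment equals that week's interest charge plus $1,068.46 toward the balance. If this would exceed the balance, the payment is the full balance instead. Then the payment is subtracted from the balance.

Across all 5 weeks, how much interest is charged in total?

$503.16

Week 1: opening $5,096.65; interest $173.29 → $5,269.94; payment $1,241.75; balance $4,028.19
Week 2: opening $4,028.19; interest $136.96 → $4,165.15; payment $1,205.42; balance $2,959.73
Week 3: opening $2,959.73; interest $100.63 → $3,060.36; payment $1,169.09; balance $1,891.27
Week 4: opening $1,891.27; interest $64.30 → $1,955.57; payment $1,132.76; balance $822.81
Week 5: opening $822.81; interest $27.98 → $850.79; payment $850.79; balance $0.00
Total interest: $173.29 + $136.96 + $100.63 + $64.30 + $27.98 = $503.16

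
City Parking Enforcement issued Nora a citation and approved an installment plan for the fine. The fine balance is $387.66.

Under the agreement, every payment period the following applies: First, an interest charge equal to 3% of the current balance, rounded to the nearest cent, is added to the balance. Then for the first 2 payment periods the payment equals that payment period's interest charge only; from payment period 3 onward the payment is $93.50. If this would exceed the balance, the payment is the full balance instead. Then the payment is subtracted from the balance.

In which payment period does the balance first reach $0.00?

7

Payment period 1: opening $387.66; interest $11.63 → $399.29; payment $11.63; balance $387.66
Payment period 2: opening $387.66; interest $11.63 → $399.29; payment $11.63; balance $387.66
Payment period 3: opening $387.66; interest $11.63 → $399.29; payment $93.50; balance $305.79
Payment period 4: opening $305.79; interest $9.17 → $314.96; payment $93.50; balance $221.46
Payment period 5: opening $221.46; interest $6.64 → $228.10; payment $93.50; balance $134.60
Payment period 6: opening $134.60; interest $4.04 → $138.64; payment $93.50; balance $45.14
Payment period 7: opening $45.14; interest $1.35 → $46.49; payment $46.49; balance $0.00
Balance reaches $0.00 in payment period 7.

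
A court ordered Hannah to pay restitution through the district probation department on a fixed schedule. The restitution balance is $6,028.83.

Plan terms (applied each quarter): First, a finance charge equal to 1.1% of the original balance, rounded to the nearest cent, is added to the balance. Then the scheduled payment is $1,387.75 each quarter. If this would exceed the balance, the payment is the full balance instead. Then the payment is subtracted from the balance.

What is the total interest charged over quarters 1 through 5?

Quarter 1: opening $6,028.83; interest $66.32 → $6,095.15; payment $1,387.75; balance $4,707.40
Quarter 2: opening $4,707.40; interest $66.32 → $4,773.72; payment $1,387.75; balance $3,385.97
Quarter 3: opening $3,385.97; interest $66.32 → $3,452.29; payment $1,387.75; balance $2,064.54
Quarter 4: opening $2,064.54; interest $66.32 → $2,130.86; payment $1,387.75; balance $743.11
Quarter 5: opening $743.11; interest $66.32 → $809.43; payment $809.43; balance $0.00
Total interest: $66.32 + $66.32 + $66.32 + $66.32 + $66.32 = $331.60

$331.60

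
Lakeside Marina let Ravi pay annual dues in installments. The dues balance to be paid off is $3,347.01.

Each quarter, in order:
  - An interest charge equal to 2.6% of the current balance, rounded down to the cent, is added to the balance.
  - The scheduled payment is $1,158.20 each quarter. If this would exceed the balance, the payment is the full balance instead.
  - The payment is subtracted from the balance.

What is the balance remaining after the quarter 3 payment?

# | Opening | Interest | Payment | End bal
1 | $3,347.01 | $87.02 | $1,158.20 | $2,275.83
2 | $2,275.83 | $59.17 | $1,158.20 | $1,176.80
3 | $1,176.80 | $30.59 | $1,158.20 | $49.19

$49.19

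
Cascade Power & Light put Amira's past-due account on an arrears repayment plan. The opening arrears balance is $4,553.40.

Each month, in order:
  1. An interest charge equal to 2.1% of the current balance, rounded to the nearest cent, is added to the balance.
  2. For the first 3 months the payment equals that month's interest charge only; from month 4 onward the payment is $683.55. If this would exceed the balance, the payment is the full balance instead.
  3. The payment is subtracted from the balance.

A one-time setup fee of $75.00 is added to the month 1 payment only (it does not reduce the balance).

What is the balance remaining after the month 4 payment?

# | Opening | Interest | Payment | Fee | End bal
1 | $4,553.40 | $95.62 | $95.62 | $75.00 | $4,553.40
2 | $4,553.40 | $95.62 | $95.62 | — | $4,553.40
3 | $4,553.40 | $95.62 | $95.62 | — | $4,553.40
4 | $4,553.40 | $95.62 | $683.55 | — | $3,965.47

$3,965.47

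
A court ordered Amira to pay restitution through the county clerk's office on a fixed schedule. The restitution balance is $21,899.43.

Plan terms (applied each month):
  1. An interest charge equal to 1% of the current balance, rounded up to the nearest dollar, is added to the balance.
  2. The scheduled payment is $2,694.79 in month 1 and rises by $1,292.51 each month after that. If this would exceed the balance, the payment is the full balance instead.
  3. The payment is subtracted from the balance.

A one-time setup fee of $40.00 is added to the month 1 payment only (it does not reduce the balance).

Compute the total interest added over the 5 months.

$718.00

Month 1: opening $21,899.43; interest $219.00 → $22,118.43; payment $2,694.79 (+ $40.00 fee); balance $19,423.64
Month 2: opening $19,423.64; interest $195.00 → $19,618.64; payment $3,987.30; balance $15,631.34
Month 3: opening $15,631.34; interest $157.00 → $15,788.34; payment $5,279.81; balance $10,508.53
Month 4: opening $10,508.53; interest $106.00 → $10,614.53; payment $6,572.32; balance $4,042.21
Month 5: opening $4,042.21; interest $41.00 → $4,083.21; payment $4,083.21; balance $0.00
Total interest: $219.00 + $195.00 + $157.00 + $106.00 + $41.00 = $718.00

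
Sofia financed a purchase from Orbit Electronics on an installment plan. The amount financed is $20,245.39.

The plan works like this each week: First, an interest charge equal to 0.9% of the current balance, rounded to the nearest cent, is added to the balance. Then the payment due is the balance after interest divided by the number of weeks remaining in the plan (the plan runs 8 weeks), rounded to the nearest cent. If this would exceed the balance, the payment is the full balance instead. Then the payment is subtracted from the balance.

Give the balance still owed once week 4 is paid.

Week 1: $20,245.39 +$182.21 interest = $20,427.60; pay $2,553.45 → $17,874.15
Week 2: $17,874.15 +$160.87 interest = $18,035.02; pay $2,576.43 → $15,458.59
Week 3: $15,458.59 +$139.13 interest = $15,597.72; pay $2,599.62 → $12,998.10
Week 4: $12,998.10 +$116.98 interest = $13,115.08; pay $2,623.02 → $10,492.06

$10,492.06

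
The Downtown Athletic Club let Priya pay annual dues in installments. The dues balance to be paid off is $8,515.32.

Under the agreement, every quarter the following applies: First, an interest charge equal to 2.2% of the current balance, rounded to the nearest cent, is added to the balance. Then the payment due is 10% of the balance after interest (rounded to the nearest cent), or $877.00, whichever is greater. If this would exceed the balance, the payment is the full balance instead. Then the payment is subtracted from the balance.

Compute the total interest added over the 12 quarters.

Quarter 1: opening $8,515.32; interest $187.34 → $8,702.66; payment $877.00; balance $7,825.66
Quarter 2: opening $7,825.66; interest $172.16 → $7,997.82; payment $877.00; balance $7,120.82
Quarter 3: opening $7,120.82; interest $156.66 → $7,277.48; payment $877.00; balance $6,400.48
Quarter 4: opening $6,400.48; interest $140.81 → $6,541.29; payment $877.00; balance $5,664.29
Quarter 5: opening $5,664.29; interest $124.61 → $5,788.90; payment $877.00; balance $4,911.90
Quarter 6: opening $4,911.90; interest $108.06 → $5,019.96; payment $877.00; balance $4,142.96
Quarter 7: opening $4,142.96; interest $91.15 → $4,234.11; payment $877.00; balance $3,357.11
Quarter 8: opening $3,357.11; interest $73.86 → $3,430.97; payment $877.00; balance $2,553.97
Quarter 9: opening $2,553.97; interest $56.19 → $2,610.16; payment $877.00; balance $1,733.16
Quarter 10: opening $1,733.16; interest $38.13 → $1,771.29; payment $877.00; balance $894.29
Quarter 11: opening $894.29; interest $19.67 → $913.96; payment $877.00; balance $36.96
Quarter 12: opening $36.96; interest $0.81 → $37.77; payment $37.77; balance $0.00
Total interest: $187.34 + $172.16 + $156.66 + $140.81 + $124.61 + $108.06 + $91.15 + $73.86 + $56.19 + $38.13 + $19.67 + $0.81 = $1,169.45

$1,169.45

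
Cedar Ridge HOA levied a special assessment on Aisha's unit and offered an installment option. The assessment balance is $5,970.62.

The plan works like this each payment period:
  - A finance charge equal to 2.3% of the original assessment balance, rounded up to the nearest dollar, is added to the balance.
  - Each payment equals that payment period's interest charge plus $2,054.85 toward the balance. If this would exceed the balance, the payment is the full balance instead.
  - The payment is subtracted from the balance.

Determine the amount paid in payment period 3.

$1,998.92

Payment period 1: opening $5,970.62; interest $138.00 → $6,108.62; payment $2,192.85; balance $3,915.77
Payment period 2: opening $3,915.77; interest $138.00 → $4,053.77; payment $2,192.85; balance $1,860.92
Payment period 3: opening $1,860.92; interest $138.00 → $1,998.92; payment $1,998.92; balance $0.00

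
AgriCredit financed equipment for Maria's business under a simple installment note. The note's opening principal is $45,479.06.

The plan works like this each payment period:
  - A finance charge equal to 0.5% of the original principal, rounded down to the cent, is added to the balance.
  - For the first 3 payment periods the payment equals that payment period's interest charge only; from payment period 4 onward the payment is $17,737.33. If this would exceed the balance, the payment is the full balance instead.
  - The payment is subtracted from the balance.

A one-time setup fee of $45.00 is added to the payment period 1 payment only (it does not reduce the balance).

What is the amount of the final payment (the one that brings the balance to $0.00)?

$10,686.57

Payment period 1: $45,479.06 +$227.39 interest = $45,706.45; pay $227.39 (+ $45.00 fee) → $45,479.06
Payment period 2: $45,479.06 +$227.39 interest = $45,706.45; pay $227.39 → $45,479.06
Payment period 3: $45,479.06 +$227.39 interest = $45,706.45; pay $227.39 → $45,479.06
Payment period 4: $45,479.06 +$227.39 interest = $45,706.45; pay $17,737.33 → $27,969.12
Payment period 5: $27,969.12 +$227.39 interest = $28,196.51; pay $17,737.33 → $10,459.18
Payment period 6: $10,459.18 +$227.39 interest = $10,686.57; pay $10,686.57 → $0.00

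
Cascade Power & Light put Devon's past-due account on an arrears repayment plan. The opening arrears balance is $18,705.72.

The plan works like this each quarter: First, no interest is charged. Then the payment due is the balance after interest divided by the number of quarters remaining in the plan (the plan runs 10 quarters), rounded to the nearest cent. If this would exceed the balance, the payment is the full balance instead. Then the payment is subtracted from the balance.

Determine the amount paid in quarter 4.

$1,870.57

Quarter 1: $18,705.72 − $1,870.57 → $16,835.15
Quarter 2: $16,835.15 − $1,870.57 → $14,964.58
Quarter 3: $14,964.58 − $1,870.57 → $13,094.01
Quarter 4: $13,094.01 − $1,870.57 → $11,223.44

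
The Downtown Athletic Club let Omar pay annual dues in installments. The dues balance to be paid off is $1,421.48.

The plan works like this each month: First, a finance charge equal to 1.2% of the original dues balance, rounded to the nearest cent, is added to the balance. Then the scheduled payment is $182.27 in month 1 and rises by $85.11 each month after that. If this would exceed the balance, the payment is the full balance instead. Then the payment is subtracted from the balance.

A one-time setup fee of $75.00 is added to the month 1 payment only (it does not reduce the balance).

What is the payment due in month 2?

$267.38

Month 1: $1,421.48 +$17.06 interest = $1,438.54; pay $182.27 (+ $75.00 fee) → $1,256.27
Month 2: $1,256.27 +$17.06 interest = $1,273.33; pay $267.38 → $1,005.95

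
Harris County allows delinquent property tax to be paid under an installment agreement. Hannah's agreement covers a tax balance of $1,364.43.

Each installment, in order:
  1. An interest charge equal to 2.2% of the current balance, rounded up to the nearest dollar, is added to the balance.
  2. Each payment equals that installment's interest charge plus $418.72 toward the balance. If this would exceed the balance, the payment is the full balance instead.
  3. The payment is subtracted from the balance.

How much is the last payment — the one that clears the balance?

Installment 1: opening $1,364.43; interest $31.00 → $1,395.43; payment $449.72; balance $945.71
Installment 2: opening $945.71; interest $21.00 → $966.71; payment $439.72; balance $526.99
Installment 3: opening $526.99; interest $12.00 → $538.99; payment $430.72; balance $108.27
Installment 4: opening $108.27; interest $3.00 → $111.27; payment $111.27; balance $0.00

$111.27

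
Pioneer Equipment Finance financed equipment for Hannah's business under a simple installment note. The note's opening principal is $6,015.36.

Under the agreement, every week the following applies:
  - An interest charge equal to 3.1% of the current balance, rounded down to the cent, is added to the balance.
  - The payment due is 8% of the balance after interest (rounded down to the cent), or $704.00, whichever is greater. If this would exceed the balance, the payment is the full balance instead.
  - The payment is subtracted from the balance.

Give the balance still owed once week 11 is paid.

Week 1: opening $6,015.36; interest $186.47 → $6,201.83; payment $704.00; balance $5,497.83
Week 2: opening $5,497.83; interest $170.43 → $5,668.26; payment $704.00; balance $4,964.26
Week 3: opening $4,964.26; interest $153.89 → $5,118.15; payment $704.00; balance $4,414.15
Week 4: opening $4,414.15; interest $136.83 → $4,550.98; payment $704.00; balance $3,846.98
Week 5: opening $3,846.98; interest $119.25 → $3,966.23; payment $704.00; balance $3,262.23
Week 6: opening $3,262.23; interest $101.12 → $3,363.35; payment $704.00; balance $2,659.35
Week 7: opening $2,659.35; interest $82.43 → $2,741.78; payment $704.00; balance $2,037.78
Week 8: opening $2,037.78; interest $63.17 → $2,100.95; payment $704.00; balance $1,396.95
Week 9: opening $1,396.95; interest $43.30 → $1,440.25; payment $704.00; balance $736.25
Week 10: opening $736.25; interest $22.82 → $759.07; payment $704.00; balance $55.07
Week 11: opening $55.07; interest $1.70 → $56.77; payment $56.77; balance $0.00

$0.00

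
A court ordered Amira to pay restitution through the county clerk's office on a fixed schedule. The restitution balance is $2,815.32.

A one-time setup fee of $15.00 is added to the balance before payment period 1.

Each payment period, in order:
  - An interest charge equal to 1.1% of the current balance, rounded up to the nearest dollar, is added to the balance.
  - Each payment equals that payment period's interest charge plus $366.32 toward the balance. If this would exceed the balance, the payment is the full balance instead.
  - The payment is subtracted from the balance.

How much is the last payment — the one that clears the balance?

# | Opening | Interest | Payment | End bal
1 | $2,830.32 | $32.00 | $398.32 | $2,464.00
2 | $2,464.00 | $28.00 | $394.32 | $2,097.68
3 | $2,097.68 | $24.00 | $390.32 | $1,731.36
4 | $1,731.36 | $20.00 | $386.32 | $1,365.04
5 | $1,365.04 | $16.00 | $382.32 | $998.72
6 | $998.72 | $11.00 | $377.32 | $632.40
7 | $632.40 | $7.00 | $373.32 | $266.08
8 | $266.08 | $3.00 | $269.08 | $0.00

$269.08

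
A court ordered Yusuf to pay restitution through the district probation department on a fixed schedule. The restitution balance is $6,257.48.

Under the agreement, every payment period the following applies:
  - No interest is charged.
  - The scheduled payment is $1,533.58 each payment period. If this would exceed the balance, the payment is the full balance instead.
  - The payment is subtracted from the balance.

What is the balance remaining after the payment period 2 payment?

Payment period 1: opening $6,257.48; payment $1,533.58; balance $4,723.90
Payment period 2: opening $4,723.90; payment $1,533.58; balance $3,190.32

$3,190.32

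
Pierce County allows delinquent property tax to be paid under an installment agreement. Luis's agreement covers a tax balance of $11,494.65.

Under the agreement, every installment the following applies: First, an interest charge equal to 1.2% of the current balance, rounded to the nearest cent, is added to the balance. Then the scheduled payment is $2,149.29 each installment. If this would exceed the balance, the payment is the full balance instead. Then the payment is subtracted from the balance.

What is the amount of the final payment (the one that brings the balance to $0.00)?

Installment 1: opening $11,494.65; interest $137.94 → $11,632.59; payment $2,149.29; balance $9,483.30
Installment 2: opening $9,483.30; interest $113.80 → $9,597.10; payment $2,149.29; balance $7,447.81
Installment 3: opening $7,447.81; interest $89.37 → $7,537.18; payment $2,149.29; balance $5,387.89
Installment 4: opening $5,387.89; interest $64.65 → $5,452.54; payment $2,149.29; balance $3,303.25
Installment 5: opening $3,303.25; interest $39.64 → $3,342.89; payment $2,149.29; balance $1,193.60
Installment 6: opening $1,193.60; interest $14.32 → $1,207.92; payment $1,207.92; balance $0.00

$1,207.92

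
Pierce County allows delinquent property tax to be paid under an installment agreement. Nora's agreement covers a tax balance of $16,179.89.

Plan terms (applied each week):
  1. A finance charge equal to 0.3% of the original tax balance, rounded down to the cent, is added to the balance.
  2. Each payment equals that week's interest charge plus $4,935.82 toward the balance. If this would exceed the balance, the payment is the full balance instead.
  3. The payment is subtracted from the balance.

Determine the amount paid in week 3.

$4,984.35

Week 1: $16,179.89 +$48.53 interest = $16,228.42; pay $4,984.35 → $11,244.07
Week 2: $11,244.07 +$48.53 interest = $11,292.60; pay $4,984.35 → $6,308.25
Week 3: $6,308.25 +$48.53 interest = $6,356.78; pay $4,984.35 → $1,372.43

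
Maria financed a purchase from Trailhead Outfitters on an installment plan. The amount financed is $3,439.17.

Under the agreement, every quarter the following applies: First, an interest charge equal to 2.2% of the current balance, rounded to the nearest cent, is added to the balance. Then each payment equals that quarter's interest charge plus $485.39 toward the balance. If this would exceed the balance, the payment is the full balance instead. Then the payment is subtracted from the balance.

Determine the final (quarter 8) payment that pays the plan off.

Quarter 1: $3,439.17 +$75.66 interest = $3,514.83; pay $561.05 → $2,953.78
Quarter 2: $2,953.78 +$64.98 interest = $3,018.76; pay $550.37 → $2,468.39
Quarter 3: $2,468.39 +$54.30 interest = $2,522.69; pay $539.69 → $1,983.00
Quarter 4: $1,983.00 +$43.63 interest = $2,026.63; pay $529.02 → $1,497.61
Quarter 5: $1,497.61 +$32.95 interest = $1,530.56; pay $518.34 → $1,012.22
Quarter 6: $1,012.22 +$22.27 interest = $1,034.49; pay $507.66 → $526.83
Quarter 7: $526.83 +$11.59 interest = $538.42; pay $496.98 → $41.44
Quarter 8: $41.44 +$0.91 interest = $42.35; pay $42.35 → $0.00

$42.35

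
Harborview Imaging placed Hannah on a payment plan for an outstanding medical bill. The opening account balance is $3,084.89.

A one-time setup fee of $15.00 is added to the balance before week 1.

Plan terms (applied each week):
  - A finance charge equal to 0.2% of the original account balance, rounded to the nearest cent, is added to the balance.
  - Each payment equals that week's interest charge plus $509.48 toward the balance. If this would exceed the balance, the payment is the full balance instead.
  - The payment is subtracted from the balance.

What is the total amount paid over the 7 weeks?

$3,143.08

Week 1: opening $3,099.89; interest $6.17 → $3,106.06; payment $515.65; balance $2,590.41
Week 2: opening $2,590.41; interest $6.17 → $2,596.58; payment $515.65; balance $2,080.93
Week 3: opening $2,080.93; interest $6.17 → $2,087.10; payment $515.65; balance $1,571.45
Week 4: opening $1,571.45; interest $6.17 → $1,577.62; payment $515.65; balance $1,061.97
Week 5: opening $1,061.97; interest $6.17 → $1,068.14; payment $515.65; balance $552.49
Week 6: opening $552.49; interest $6.17 → $558.66; payment $515.65; balance $43.01
Week 7: opening $43.01; interest $6.17 → $49.18; payment $49.18; balance $0.00
Total paid: $3,143.08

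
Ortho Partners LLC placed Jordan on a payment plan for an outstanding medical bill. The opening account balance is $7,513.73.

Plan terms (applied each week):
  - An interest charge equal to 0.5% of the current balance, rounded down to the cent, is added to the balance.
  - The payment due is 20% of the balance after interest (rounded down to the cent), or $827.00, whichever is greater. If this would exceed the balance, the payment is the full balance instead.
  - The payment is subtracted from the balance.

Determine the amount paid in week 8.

$654.06

Week 1: $7,513.73 +$37.56 interest = $7,551.29; pay $1,510.25 → $6,041.04
Week 2: $6,041.04 +$30.20 interest = $6,071.24; pay $1,214.24 → $4,857.00
Week 3: $4,857.00 +$24.28 interest = $4,881.28; pay $976.25 → $3,905.03
Week 4: $3,905.03 +$19.52 interest = $3,924.55; pay $827.00 → $3,097.55
Week 5: $3,097.55 +$15.48 interest = $3,113.03; pay $827.00 → $2,286.03
Week 6: $2,286.03 +$11.43 interest = $2,297.46; pay $827.00 → $1,470.46
Week 7: $1,470.46 +$7.35 interest = $1,477.81; pay $827.00 → $650.81
Week 8: $650.81 +$3.25 interest = $654.06; pay $654.06 → $0.00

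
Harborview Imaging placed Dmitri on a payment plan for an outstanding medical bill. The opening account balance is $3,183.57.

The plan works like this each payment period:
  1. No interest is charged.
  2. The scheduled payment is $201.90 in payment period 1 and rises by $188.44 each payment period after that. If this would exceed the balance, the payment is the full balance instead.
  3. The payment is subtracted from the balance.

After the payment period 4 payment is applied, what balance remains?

$1,245.33

# | Opening | Payment | End bal
1 | $3,183.57 | $201.90 | $2,981.67
2 | $2,981.67 | $390.34 | $2,591.33
3 | $2,591.33 | $578.78 | $2,012.55
4 | $2,012.55 | $767.22 | $1,245.33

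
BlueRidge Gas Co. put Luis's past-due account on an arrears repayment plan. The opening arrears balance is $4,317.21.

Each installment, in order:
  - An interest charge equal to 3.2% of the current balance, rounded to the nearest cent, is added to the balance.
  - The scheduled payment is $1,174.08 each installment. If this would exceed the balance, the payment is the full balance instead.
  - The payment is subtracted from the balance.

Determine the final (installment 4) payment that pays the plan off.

Installment 1: $4,317.21 +$138.15 interest = $4,455.36; pay $1,174.08 → $3,281.28
Installment 2: $3,281.28 +$105.00 interest = $3,386.28; pay $1,174.08 → $2,212.20
Installment 3: $2,212.20 +$70.79 interest = $2,282.99; pay $1,174.08 → $1,108.91
Installment 4: $1,108.91 +$35.49 interest = $1,144.40; pay $1,144.40 → $0.00

$1,144.40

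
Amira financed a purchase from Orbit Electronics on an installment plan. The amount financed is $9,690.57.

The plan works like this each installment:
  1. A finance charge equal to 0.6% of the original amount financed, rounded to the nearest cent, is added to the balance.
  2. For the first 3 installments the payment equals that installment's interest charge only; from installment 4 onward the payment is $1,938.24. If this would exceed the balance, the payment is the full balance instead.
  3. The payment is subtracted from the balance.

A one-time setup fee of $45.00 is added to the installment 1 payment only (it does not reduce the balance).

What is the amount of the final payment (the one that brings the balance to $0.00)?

$348.21

# | Opening | Interest | Payment | Fee | End bal
1 | $9,690.57 | $58.14 | $58.14 | $45.00 | $9,690.57
2 | $9,690.57 | $58.14 | $58.14 | — | $9,690.57
3 | $9,690.57 | $58.14 | $58.14 | — | $9,690.57
4 | $9,690.57 | $58.14 | $1,938.24 | — | $7,810.47
5 | $7,810.47 | $58.14 | $1,938.24 | — | $5,930.37
6 | $5,930.37 | $58.14 | $1,938.24 | — | $4,050.27
7 | $4,050.27 | $58.14 | $1,938.24 | — | $2,170.17
8 | $2,170.17 | $58.14 | $1,938.24 | — | $290.07
9 | $290.07 | $58.14 | $348.21 | — | $0.00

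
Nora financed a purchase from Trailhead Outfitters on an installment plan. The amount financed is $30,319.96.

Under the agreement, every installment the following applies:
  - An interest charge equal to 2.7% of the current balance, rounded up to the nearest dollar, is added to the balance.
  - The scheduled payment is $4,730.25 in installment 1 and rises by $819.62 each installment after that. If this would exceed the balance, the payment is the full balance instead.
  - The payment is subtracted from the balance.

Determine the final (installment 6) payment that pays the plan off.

$1,294.51

Installment 1: opening $30,319.96; interest $819.00 → $31,138.96; payment $4,730.25; balance $26,408.71
Installment 2: opening $26,408.71; interest $714.00 → $27,122.71; payment $5,549.87; balance $21,572.84
Installment 3: opening $21,572.84; interest $583.00 → $22,155.84; payment $6,369.49; balance $15,786.35
Installment 4: opening $15,786.35; interest $427.00 → $16,213.35; payment $7,189.11; balance $9,024.24
Installment 5: opening $9,024.24; interest $244.00 → $9,268.24; payment $8,008.73; balance $1,259.51
Installment 6: opening $1,259.51; interest $35.00 → $1,294.51; payment $1,294.51; balance $0.00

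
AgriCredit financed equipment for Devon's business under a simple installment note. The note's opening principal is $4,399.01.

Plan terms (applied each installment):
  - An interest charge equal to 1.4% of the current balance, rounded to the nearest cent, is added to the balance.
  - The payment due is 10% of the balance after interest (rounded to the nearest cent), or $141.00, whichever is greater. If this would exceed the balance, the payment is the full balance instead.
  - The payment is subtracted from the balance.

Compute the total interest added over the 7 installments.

# | Opening | Interest | Payment | End bal
1 | $4,399.01 | $61.59 | $446.06 | $4,014.54
2 | $4,014.54 | $56.20 | $407.07 | $3,663.67
3 | $3,663.67 | $51.29 | $371.50 | $3,343.46
4 | $3,343.46 | $46.81 | $339.03 | $3,051.24
5 | $3,051.24 | $42.72 | $309.40 | $2,784.56
6 | $2,784.56 | $38.98 | $282.35 | $2,541.19
7 | $2,541.19 | $35.58 | $257.68 | $2,319.09
Total interest: $61.59 + $56.20 + $51.29 + $46.81 + $42.72 + $38.98 + $35.58 = $333.17

$333.17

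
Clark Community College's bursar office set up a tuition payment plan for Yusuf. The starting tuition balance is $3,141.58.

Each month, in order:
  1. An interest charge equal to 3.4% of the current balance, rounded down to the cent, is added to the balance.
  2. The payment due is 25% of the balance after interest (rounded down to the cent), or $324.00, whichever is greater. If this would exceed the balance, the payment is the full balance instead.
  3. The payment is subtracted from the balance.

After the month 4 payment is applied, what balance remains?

$1,136.25

Month 1: opening $3,141.58; interest $106.81 → $3,248.39; payment $812.09; balance $2,436.30
Month 2: opening $2,436.30; interest $82.83 → $2,519.13; payment $629.78; balance $1,889.35
Month 3: opening $1,889.35; interest $64.23 → $1,953.58; payment $488.39; balance $1,465.19
Month 4: opening $1,465.19; interest $49.81 → $1,515.00; payment $378.75; balance $1,136.25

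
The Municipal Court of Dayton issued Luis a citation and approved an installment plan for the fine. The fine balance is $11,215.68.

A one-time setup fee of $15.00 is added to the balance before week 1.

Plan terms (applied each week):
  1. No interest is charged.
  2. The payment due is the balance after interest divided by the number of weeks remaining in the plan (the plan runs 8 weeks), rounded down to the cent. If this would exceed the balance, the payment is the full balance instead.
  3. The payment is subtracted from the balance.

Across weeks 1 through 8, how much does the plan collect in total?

Week 1: opening $11,230.68; payment $1,403.83; balance $9,826.85
Week 2: opening $9,826.85; payment $1,403.83; balance $8,423.02
Week 3: opening $8,423.02; payment $1,403.83; balance $7,019.19
Week 4: opening $7,019.19; payment $1,403.83; balance $5,615.36
Week 5: opening $5,615.36; payment $1,403.84; balance $4,211.52
Week 6: opening $4,211.52; payment $1,403.84; balance $2,807.68
Week 7: opening $2,807.68; payment $1,403.84; balance $1,403.84
Week 8: opening $1,403.84; payment $1,403.84; balance $0.00
Total paid: $11,230.68

$11,230.68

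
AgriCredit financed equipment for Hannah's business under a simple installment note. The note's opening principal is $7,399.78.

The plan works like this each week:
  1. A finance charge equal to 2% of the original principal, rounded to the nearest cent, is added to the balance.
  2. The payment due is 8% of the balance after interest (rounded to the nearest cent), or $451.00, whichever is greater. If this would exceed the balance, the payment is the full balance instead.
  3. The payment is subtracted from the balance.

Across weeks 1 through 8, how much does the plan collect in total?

$4,035.48

Week 1: $7,399.78 +$148.00 interest = $7,547.78; pay $603.82 → $6,943.96
Week 2: $6,943.96 +$148.00 interest = $7,091.96; pay $567.36 → $6,524.60
Week 3: $6,524.60 +$148.00 interest = $6,672.60; pay $533.81 → $6,138.79
Week 4: $6,138.79 +$148.00 interest = $6,286.79; pay $502.94 → $5,783.85
Week 5: $5,783.85 +$148.00 interest = $5,931.85; pay $474.55 → $5,457.30
Week 6: $5,457.30 +$148.00 interest = $5,605.30; pay $451.00 → $5,154.30
Week 7: $5,154.30 +$148.00 interest = $5,302.30; pay $451.00 → $4,851.30
Week 8: $4,851.30 +$148.00 interest = $4,999.30; pay $451.00 → $4,548.30
Total paid: $4,035.48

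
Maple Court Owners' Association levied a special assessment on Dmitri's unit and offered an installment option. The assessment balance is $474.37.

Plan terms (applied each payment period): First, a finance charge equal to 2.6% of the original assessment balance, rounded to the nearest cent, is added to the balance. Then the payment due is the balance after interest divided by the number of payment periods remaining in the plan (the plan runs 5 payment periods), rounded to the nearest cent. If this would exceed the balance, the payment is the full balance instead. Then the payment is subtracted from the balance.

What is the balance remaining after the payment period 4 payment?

Payment period 1: opening $474.37; interest $12.33 → $486.70; payment $97.34; balance $389.36
Payment period 2: opening $389.36; interest $12.33 → $401.69; payment $100.42; balance $301.27
Payment period 3: opening $301.27; interest $12.33 → $313.60; payment $104.53; balance $209.07
Payment period 4: opening $209.07; interest $12.33 → $221.40; payment $110.70; balance $110.70

$110.70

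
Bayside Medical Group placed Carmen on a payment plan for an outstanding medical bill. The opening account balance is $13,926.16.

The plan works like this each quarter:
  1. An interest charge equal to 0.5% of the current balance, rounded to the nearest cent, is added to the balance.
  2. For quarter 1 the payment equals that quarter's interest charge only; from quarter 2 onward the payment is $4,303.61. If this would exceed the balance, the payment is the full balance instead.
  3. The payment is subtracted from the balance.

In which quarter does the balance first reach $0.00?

Quarter 1: opening $13,926.16; interest $69.63 → $13,995.79; payment $69.63; balance $13,926.16
Quarter 2: opening $13,926.16; interest $69.63 → $13,995.79; payment $4,303.61; balance $9,692.18
Quarter 3: opening $9,692.18; interest $48.46 → $9,740.64; payment $4,303.61; balance $5,437.03
Quarter 4: opening $5,437.03; interest $27.19 → $5,464.22; payment $4,303.61; balance $1,160.61
Quarter 5: opening $1,160.61; interest $5.80 → $1,166.41; payment $1,166.41; balance $0.00
Balance reaches $0.00 in quarter 5.

5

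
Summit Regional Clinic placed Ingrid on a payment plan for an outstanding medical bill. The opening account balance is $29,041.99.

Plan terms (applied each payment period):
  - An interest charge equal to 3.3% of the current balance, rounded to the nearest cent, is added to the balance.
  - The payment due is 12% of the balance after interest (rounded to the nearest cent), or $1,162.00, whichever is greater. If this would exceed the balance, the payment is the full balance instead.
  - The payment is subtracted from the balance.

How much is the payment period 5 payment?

Payment period 1: $29,041.99 +$958.39 interest = $30,000.38; pay $3,600.05 → $26,400.33
Payment period 2: $26,400.33 +$871.21 interest = $27,271.54; pay $3,272.58 → $23,998.96
Payment period 3: $23,998.96 +$791.97 interest = $24,790.93; pay $2,974.91 → $21,816.02
Payment period 4: $21,816.02 +$719.93 interest = $22,535.95; pay $2,704.31 → $19,831.64
Payment period 5: $19,831.64 +$654.44 interest = $20,486.08; pay $2,458.33 → $18,027.75

$2,458.33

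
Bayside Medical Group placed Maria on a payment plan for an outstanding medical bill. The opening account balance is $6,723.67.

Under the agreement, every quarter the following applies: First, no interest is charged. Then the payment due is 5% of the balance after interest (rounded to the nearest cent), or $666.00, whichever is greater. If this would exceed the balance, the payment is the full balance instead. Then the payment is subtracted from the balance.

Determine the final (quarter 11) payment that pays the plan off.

# | Opening | Payment | End bal
1 | $6,723.67 | $666.00 | $6,057.67
2 | $6,057.67 | $666.00 | $5,391.67
3 | $5,391.67 | $666.00 | $4,725.67
4 | $4,725.67 | $666.00 | $4,059.67
5 | $4,059.67 | $666.00 | $3,393.67
6 | $3,393.67 | $666.00 | $2,727.67
7 | $2,727.67 | $666.00 | $2,061.67
8 | $2,061.67 | $666.00 | $1,395.67
9 | $1,395.67 | $666.00 | $729.67
10 | $729.67 | $666.00 | $63.67
11 | $63.67 | $63.67 | $0.00

$63.67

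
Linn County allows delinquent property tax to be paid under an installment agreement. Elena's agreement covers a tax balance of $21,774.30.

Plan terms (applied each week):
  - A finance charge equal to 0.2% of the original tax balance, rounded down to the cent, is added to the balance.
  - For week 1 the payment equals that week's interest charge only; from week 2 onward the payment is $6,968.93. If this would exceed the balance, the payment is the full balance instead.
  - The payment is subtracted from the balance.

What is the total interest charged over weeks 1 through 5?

$217.70

Week 1: opening $21,774.30; interest $43.54 → $21,817.84; payment $43.54; balance $21,774.30
Week 2: opening $21,774.30; interest $43.54 → $21,817.84; payment $6,968.93; balance $14,848.91
Week 3: opening $14,848.91; interest $43.54 → $14,892.45; payment $6,968.93; balance $7,923.52
Week 4: opening $7,923.52; interest $43.54 → $7,967.06; payment $6,968.93; balance $998.13
Week 5: opening $998.13; interest $43.54 → $1,041.67; payment $1,041.67; balance $0.00
Total interest: $43.54 + $43.54 + $43.54 + $43.54 + $43.54 = $217.70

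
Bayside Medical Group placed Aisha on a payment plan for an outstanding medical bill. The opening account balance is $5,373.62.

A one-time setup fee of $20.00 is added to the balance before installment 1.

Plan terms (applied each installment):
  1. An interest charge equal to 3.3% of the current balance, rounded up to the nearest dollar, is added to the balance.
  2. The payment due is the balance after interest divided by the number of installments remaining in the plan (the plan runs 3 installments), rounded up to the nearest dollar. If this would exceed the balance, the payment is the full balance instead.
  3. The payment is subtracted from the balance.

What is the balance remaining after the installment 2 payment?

Installment 1: opening $5,393.62; interest $178.00 → $5,571.62; payment $1,858.00; balance $3,713.62
Installment 2: opening $3,713.62; interest $123.00 → $3,836.62; payment $1,919.00; balance $1,917.62

$1,917.62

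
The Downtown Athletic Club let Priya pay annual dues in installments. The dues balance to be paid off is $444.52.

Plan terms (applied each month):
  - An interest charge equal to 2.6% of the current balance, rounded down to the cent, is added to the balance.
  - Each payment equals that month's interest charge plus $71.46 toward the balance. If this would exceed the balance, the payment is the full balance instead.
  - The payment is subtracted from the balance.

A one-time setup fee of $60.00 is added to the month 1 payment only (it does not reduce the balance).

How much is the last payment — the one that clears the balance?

Month 1: opening $444.52; interest $11.55 → $456.07; payment $83.01 (+ $60.00 fee); balance $373.06
Month 2: opening $373.06; interest $9.69 → $382.75; payment $81.15; balance $301.60
Month 3: opening $301.60; interest $7.84 → $309.44; payment $79.30; balance $230.14
Month 4: opening $230.14; interest $5.98 → $236.12; payment $77.44; balance $158.68
Month 5: opening $158.68; interest $4.12 → $162.80; payment $75.58; balance $87.22
Month 6: opening $87.22; interest $2.26 → $89.48; payment $73.72; balance $15.76
Month 7: opening $15.76; interest $0.40 → $16.16; payment $16.16; balance $0.00

$16.16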